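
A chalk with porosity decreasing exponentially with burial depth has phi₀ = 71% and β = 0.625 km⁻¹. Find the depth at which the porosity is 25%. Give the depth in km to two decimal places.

Invert Athy's law: Z = ln(phi₀/phi) / β
Z = ln(0.71/0.25) / 0.625 = ln(2.84) / 0.625 = 1.0438 / 0.625 = 1.670 km

1.67 km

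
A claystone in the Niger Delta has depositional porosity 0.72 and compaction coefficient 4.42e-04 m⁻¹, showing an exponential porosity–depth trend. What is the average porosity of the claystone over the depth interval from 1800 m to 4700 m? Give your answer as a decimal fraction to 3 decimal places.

0.183

Working in km (1 km = 1000 m; k in km⁻¹ = k in m⁻¹ × 1000):
⟨n⟩ = (1/(d₂−d₁)) ∫ n₀ e^(−kd) dd = n₀·(e^(−k·d₁) − e^(−k·d₂)) / (k·(d₂−d₁))
e^(−0.442×1.8) = 0.4513; e^(−0.442×4.7) = 0.1253
⟨n⟩ = 0.72 × (0.4513 − 0.1253) / (0.442 × 2.9) = 0.72 × 0.2544 = 0.1831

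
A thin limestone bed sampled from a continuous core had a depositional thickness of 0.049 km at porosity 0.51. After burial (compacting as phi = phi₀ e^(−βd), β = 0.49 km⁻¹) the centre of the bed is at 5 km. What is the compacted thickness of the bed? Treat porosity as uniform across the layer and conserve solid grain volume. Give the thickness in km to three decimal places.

0.025 km

Porosity at 5 km: phi = 0.51·exp(−0.49×5) = 0.0440
Solid-volume conservation: h(1−phi) = h₀(1−phi₀) ⇒ h = h₀·(1−phi₀)/(1−phi)
h = 0.049 × (1 − 0.51)/(1 − 0.0440) = 0.049 × 0.5126 = 0.0251 km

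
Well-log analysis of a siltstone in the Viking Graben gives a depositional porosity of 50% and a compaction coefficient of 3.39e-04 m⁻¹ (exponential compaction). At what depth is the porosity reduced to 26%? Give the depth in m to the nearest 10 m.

1930 m

Working in km (1 km = 1000 m; k in km⁻¹ = k in m⁻¹ × 1000):
Invert Athy's law: d = ln(phi₀/phi) / k
d = ln(0.5/0.26) / 0.339 = ln(1.923) / 0.339 = 0.6539 / 0.339 = 1.929 km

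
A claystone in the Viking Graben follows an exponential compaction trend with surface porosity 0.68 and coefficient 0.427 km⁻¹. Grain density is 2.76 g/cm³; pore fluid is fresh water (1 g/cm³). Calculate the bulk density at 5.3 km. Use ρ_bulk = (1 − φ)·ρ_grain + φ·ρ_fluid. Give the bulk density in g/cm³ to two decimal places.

Porosity at depth: φ = 0.68·exp(−0.427×5.3) = 0.68×0.1040 = 0.0707
Bulk density: ρ_b = (1−φ)ρ_g + φ·ρ_f = 0.9293×2.76 + 0.0707×1
       = 2.565 + 0.071 = 2.635 g/cm³

2.64 g/cm³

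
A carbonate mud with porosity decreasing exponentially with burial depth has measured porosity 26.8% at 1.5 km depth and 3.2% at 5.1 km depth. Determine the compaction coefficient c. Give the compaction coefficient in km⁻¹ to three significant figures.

0.590 km⁻¹

Athy: phi(d) = phi₀ e^(−cd) ⇒ phi₁/phi₂ = e^{c(d₂−d₁)} ⇒ c = ln(phi₁/phi₂)/(d₂−d₁)
c = ln(0.268/0.032) / (5.1 − 1.5) = ln(8.375) / 3.6 = 2.1253 / 3.6 = 0.5903 km⁻¹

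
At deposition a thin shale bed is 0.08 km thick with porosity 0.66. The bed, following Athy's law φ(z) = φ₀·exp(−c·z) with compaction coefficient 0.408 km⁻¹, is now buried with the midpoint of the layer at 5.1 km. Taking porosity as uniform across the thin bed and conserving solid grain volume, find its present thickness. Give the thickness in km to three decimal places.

Porosity at 5.1 km: φ = 0.66·exp(−0.408×5.1) = 0.0824
Solid-volume conservation: h(1−φ) = h₀(1−φ₀) ⇒ h = h₀·(1−φ₀)/(1−φ)
h = 0.08 × (1 − 0.66)/(1 − 0.0824) = 0.08 × 0.3705 = 0.0296 km

0.030 km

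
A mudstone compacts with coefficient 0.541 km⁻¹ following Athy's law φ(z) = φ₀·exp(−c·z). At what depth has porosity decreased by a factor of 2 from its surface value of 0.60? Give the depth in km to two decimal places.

1.28 km

φ/φ₀ = 1/2 ⇒ exp(−c·z) = 1/2 ⇒ z = ln(2) / c
z = 0.6931 / 0.541 = 1.281 km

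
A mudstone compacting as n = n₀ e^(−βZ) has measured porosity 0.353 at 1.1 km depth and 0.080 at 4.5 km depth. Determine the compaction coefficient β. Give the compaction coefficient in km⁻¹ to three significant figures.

Athy: n(Z) = n₀ e^(−βZ) ⇒ n₁/n₂ = e^{β(Z₂−Z₁)} ⇒ β = ln(n₁/n₂)/(Z₂−Z₁)
β = ln(0.353/0.08) / (4.5 − 1.1) = ln(4.412) / 3.4 = 1.4844 / 3.4 = 0.4366 km⁻¹

0.437 km⁻¹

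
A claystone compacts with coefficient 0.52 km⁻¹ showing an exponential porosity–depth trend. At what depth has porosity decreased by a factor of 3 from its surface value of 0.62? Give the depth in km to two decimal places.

2.11 km

n/n₀ = 1/3 ⇒ exp(−k·Z) = 1/3 ⇒ Z = ln(3) / k
Z = 1.0986 / 0.52 = 2.113 km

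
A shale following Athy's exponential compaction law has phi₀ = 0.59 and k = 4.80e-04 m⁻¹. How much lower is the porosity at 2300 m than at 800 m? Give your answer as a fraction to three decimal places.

Working in km (1 km = 1000 m; k in km⁻¹ = k in m⁻¹ × 1000):
phi(0.8) = 0.59·e^(−0.48×0.8) = 0.4019
phi(2.3) = 0.59·e^(−0.48×2.3) = 0.1956
Δphi = 0.4019 − 0.1956 = 0.2063

0.206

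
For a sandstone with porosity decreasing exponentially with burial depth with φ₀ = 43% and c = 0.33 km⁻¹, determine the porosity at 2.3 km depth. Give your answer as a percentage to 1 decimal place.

φ = φ₀·exp(−c·Z) = 0.43 × exp(−0.33 × 2.3) = 0.43 × exp(−0.759)
  = 0.43 × 0.4681 = 0.2013

20.1%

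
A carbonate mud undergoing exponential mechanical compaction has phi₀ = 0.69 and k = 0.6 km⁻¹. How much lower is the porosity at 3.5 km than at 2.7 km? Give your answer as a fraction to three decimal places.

0.052

phi(2.7) = 0.69·e^(−0.6×2.7) = 0.1366
phi(3.5) = 0.69·e^(−0.6×3.5) = 0.0845
Δphi = 0.1366 − 0.0845 = 0.0521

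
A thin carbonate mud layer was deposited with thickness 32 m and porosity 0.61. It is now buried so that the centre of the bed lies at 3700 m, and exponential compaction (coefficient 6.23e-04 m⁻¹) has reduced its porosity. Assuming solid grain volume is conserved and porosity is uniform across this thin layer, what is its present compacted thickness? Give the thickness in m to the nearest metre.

13 m

Working in km (1 km = 1000 m; k in km⁻¹ = k in m⁻¹ × 1000):
Porosity at 3.7 km: φ = 0.61·exp(−0.623×3.7) = 0.0608
Solid-volume conservation: h(1−φ) = h₀(1−φ₀) ⇒ h = h₀·(1−φ₀)/(1−φ)
h = 0.032 × (1 − 0.61)/(1 − 0.0608) = 0.032 × 0.4153 = 0.0133 km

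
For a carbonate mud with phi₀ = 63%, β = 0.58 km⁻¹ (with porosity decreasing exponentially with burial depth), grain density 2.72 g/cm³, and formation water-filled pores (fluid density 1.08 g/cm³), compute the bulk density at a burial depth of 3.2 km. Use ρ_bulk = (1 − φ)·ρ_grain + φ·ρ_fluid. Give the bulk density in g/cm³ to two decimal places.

Porosity at depth: phi = 0.63·exp(−0.58×3.2) = 0.63×0.1563 = 0.0985
Bulk density: ρ_b = (1−phi)ρ_g + phi·ρ_f = 0.9015×2.72 + 0.0985×1.08
       = 2.452 + 0.106 = 2.559 g/cm³

2.56 g/cm³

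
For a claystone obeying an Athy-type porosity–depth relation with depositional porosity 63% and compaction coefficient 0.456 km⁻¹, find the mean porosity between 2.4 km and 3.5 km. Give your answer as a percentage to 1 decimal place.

16.6%

⟨φ⟩ = (1/(d₂−d₁)) ∫ φ₀ e^(−βd) dd = φ₀·(e^(−β·d₁) − e^(−β·d₂)) / (β·(d₂−d₁))
e^(−0.456×2.4) = 0.3347; e^(−0.456×3.5) = 0.2027
⟨φ⟩ = 0.63 × (0.3347 − 0.2027) / (0.456 × 1.1) = 0.63 × 0.2632 = 0.1658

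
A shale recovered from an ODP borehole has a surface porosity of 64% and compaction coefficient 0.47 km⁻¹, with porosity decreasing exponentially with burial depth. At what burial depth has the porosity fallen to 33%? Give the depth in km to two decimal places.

1.41 km

Invert Athy's law: Z = ln(φ₀/φ) / c
Z = ln(0.64/0.33) / 0.47 = ln(1.939) / 0.47 = 0.6624 / 0.47 = 1.409 km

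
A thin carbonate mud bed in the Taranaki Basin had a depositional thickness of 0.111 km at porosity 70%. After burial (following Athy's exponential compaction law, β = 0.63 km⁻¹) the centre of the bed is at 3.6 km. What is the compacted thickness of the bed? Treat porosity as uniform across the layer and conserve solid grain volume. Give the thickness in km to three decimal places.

Porosity at 3.6 km: phi = 0.7·exp(−0.63×3.6) = 0.0725
Solid-volume conservation: h(1−phi) = h₀(1−phi₀) ⇒ h = h₀·(1−phi₀)/(1−phi)
h = 0.111 × (1 − 0.7)/(1 − 0.0725) = 0.111 × 0.3234 = 0.0359 km

0.036 km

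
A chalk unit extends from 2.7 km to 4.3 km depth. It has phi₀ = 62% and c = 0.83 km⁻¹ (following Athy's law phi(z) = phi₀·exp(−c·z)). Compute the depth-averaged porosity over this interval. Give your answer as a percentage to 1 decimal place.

3.6%

⟨phi⟩ = (1/(z₂−z₁)) ∫ phi₀ e^(−cz) dz = phi₀·(e^(−c·z₁) − e^(−c·z₂)) / (c·(z₂−z₁))
e^(−0.83×2.7) = 0.1064; e^(−0.83×4.3) = 0.0282
⟨phi⟩ = 0.62 × (0.1064 − 0.0282) / (0.83 × 1.6) = 0.62 × 0.0589 = 0.0365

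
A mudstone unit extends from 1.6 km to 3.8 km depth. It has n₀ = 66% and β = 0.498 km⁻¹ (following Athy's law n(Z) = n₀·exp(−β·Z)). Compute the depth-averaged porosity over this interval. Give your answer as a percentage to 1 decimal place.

18.1%

⟨n⟩ = (1/(Z₂−Z₁)) ∫ n₀ e^(−βZ) dZ = n₀·(e^(−β·Z₁) − e^(−β·Z₂)) / (β·(Z₂−Z₁))
e^(−0.498×1.6) = 0.4508; e^(−0.498×3.8) = 0.1507
⟨n⟩ = 0.66 × (0.4508 − 0.1507) / (0.498 × 2.2) = 0.66 × 0.2739 = 0.1808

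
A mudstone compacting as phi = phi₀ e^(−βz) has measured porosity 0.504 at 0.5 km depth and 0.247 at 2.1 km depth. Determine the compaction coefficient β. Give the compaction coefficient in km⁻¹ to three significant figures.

Athy: phi(z) = phi₀ e^(−βz) ⇒ phi₁/phi₂ = e^{β(z₂−z₁)} ⇒ β = ln(phi₁/phi₂)/(z₂−z₁)
β = ln(0.504/0.247) / (2.1 − 0.5) = ln(2.04) / 1.6 = 0.7132 / 1.6 = 0.4457 km⁻¹

0.446 km⁻¹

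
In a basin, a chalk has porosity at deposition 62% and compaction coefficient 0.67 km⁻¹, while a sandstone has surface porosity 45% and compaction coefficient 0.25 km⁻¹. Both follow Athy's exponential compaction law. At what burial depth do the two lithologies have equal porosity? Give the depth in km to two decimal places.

0.76 km

Set φ₀ₐ e^(−cₐd) = φ₀ᵦ e^(−cᵦd) ⇒ ln(φ₀ₐ/φ₀ᵦ) = (cₐ − cᵦ)·d
d = ln(0.62/0.45) / (0.67 − 0.25) = 0.3205 / 0.42 = 0.763 km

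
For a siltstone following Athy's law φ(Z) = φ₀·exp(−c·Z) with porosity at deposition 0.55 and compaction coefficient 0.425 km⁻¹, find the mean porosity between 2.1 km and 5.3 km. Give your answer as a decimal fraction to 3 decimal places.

0.123

⟨φ⟩ = (1/(Z₂−Z₁)) ∫ φ₀ e^(−cZ) dZ = φ₀·(e^(−c·Z₁) − e^(−c·Z₂)) / (c·(Z₂−Z₁))
e^(−0.425×2.1) = 0.4096; e^(−0.425×5.3) = 0.1051
⟨φ⟩ = 0.55 × (0.4096 − 0.1051) / (0.425 × 3.2) = 0.55 × 0.2239 = 0.1231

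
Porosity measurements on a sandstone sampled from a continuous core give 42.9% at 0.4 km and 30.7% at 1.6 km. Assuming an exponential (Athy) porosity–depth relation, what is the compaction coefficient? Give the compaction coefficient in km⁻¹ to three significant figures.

0.279 km⁻¹

Athy: φ(Z) = φ₀ e^(−kZ) ⇒ φ₁/φ₂ = e^{k(Z₂−Z₁)} ⇒ k = ln(φ₁/φ₂)/(Z₂−Z₁)
k = ln(0.429/0.307) / (1.6 − 0.4) = ln(1.397) / 1.2 = 0.3346 / 1.2 = 0.2788 km⁻¹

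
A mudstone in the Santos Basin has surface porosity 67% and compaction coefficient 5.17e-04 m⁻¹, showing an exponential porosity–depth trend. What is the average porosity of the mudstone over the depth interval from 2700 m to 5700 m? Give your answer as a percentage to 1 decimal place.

8.4%

Working in km (1 km = 1000 m; β in km⁻¹ = β in m⁻¹ × 1000):
⟨n⟩ = (1/(Z₂−Z₁)) ∫ n₀ e^(−βZ) dZ = n₀·(e^(−β·Z₁) − e^(−β·Z₂)) / (β·(Z₂−Z₁))
e^(−0.517×2.7) = 0.2476; e^(−0.517×5.7) = 0.0525
⟨n⟩ = 0.67 × (0.2476 − 0.0525) / (0.517 × 3) = 0.67 × 0.1258 = 0.0843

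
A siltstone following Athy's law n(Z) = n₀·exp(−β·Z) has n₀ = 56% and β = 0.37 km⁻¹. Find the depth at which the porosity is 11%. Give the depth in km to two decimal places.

4.40 km

Invert Athy's law: Z = ln(n₀/n) / β
Z = ln(0.56/0.11) / 0.37 = ln(5.091) / 0.37 = 1.6275 / 0.37 = 4.399 km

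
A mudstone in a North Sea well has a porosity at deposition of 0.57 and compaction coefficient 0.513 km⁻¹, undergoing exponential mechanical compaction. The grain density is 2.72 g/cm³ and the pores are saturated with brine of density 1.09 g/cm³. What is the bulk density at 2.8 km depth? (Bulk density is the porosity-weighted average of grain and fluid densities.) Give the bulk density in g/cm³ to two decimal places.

2.50 g/cm³

Porosity at depth: φ = 0.57·exp(−0.513×2.8) = 0.57×0.2378 = 0.1355
Bulk density: ρ_b = (1−φ)ρ_g + φ·ρ_f = 0.8645×2.72 + 0.1355×1.09
       = 2.351 + 0.148 = 2.499 g/cm³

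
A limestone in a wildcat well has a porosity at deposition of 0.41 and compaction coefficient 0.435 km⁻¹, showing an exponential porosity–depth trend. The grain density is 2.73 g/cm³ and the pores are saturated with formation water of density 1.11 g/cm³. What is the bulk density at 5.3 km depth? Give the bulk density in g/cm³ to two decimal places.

2.66 g/cm³

Porosity at depth: φ = 0.41·exp(−0.435×5.3) = 0.41×0.0997 = 0.0409
Bulk density: ρ_b = (1−φ)ρ_g + φ·ρ_f = 0.9591×2.73 + 0.0409×1.11
       = 2.618 + 0.045 = 2.664 g/cm³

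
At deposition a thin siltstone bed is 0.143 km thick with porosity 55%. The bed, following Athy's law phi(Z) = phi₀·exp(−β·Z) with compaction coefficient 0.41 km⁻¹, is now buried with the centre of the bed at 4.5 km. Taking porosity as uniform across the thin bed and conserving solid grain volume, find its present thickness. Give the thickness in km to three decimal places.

0.070 km

Porosity at 4.5 km: phi = 0.55·exp(−0.41×4.5) = 0.0869
Solid-volume conservation: h(1−phi) = h₀(1−phi₀) ⇒ h = h₀·(1−phi₀)/(1−phi)
h = 0.143 × (1 − 0.55)/(1 − 0.0869) = 0.143 × 0.4928 = 0.0705 km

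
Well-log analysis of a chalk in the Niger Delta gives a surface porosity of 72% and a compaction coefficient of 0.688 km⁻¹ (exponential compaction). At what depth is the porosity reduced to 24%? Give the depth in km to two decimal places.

1.60 km

Invert Athy's law: Z = ln(φ₀/φ) / k
Z = ln(0.72/0.24) / 0.688 = ln(3) / 0.688 = 1.0986 / 0.688 = 1.597 km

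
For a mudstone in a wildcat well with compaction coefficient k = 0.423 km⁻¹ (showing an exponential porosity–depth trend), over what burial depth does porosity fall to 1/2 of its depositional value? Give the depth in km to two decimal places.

φ/φ₀ = 1/2 ⇒ exp(−k·z) = 1/2 ⇒ z = ln(2) / k
z = 0.6931 / 0.423 = 1.639 km

1.64 km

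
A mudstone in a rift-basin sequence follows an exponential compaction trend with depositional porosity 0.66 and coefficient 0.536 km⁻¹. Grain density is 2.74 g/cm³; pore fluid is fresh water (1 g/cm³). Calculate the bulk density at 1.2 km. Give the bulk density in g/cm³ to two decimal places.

2.14 g/cm³

Porosity at depth: phi = 0.66·exp(−0.536×1.2) = 0.66×0.5256 = 0.3469
Bulk density: ρ_b = (1−phi)ρ_g + phi·ρ_f = 0.6531×2.74 + 0.3469×1
       = 1.789 + 0.347 = 2.136 g/cm³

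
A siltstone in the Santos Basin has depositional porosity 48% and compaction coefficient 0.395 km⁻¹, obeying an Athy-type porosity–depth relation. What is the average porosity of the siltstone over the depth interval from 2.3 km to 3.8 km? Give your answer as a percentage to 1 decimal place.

⟨φ⟩ = (1/(d₂−d₁)) ∫ φ₀ e^(−βd) dd = φ₀·(e^(−β·d₁) − e^(−β·d₂)) / (β·(d₂−d₁))
e^(−0.395×2.3) = 0.4031; e^(−0.395×3.8) = 0.2229
⟨φ⟩ = 0.48 × (0.4031 − 0.2229) / (0.395 × 1.5) = 0.48 × 0.3042 = 0.1460

14.6%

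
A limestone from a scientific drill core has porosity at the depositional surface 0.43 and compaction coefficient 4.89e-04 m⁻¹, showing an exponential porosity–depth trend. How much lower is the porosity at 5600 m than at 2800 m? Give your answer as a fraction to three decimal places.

0.082

Working in km (1 km = 1000 m; k in km⁻¹ = k in m⁻¹ × 1000):
φ(2.8) = 0.43·e^(−0.489×2.8) = 0.1094
φ(5.6) = 0.43·e^(−0.489×5.6) = 0.0278
Δφ = 0.1094 − 0.0278 = 0.0815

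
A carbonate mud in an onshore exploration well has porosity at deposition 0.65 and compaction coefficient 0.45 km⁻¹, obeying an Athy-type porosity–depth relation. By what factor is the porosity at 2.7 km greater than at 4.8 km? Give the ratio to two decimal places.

φ(z₁)/φ(z₂) = e^(−β·z₁)/e^(−β·z₂) = e^{β(z₂−z₁)}
= exp(0.45 × 2.1) = exp(0.945) = 2.5728

2.57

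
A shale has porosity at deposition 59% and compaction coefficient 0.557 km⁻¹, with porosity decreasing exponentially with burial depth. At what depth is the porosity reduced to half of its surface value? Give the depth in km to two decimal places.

φ/φ₀ = 1/2 ⇒ exp(−β·d) = 1/2 ⇒ d = ln(2) / β
d = 0.6931 / 0.557 = 1.244 km

1.24 km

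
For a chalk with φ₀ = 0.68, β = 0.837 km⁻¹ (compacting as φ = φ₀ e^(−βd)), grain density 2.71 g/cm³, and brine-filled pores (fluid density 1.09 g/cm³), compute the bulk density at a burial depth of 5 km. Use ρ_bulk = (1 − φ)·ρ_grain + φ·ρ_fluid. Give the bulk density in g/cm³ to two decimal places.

2.69 g/cm³

Porosity at depth: φ = 0.68·exp(−0.837×5) = 0.68×0.0152 = 0.0104
Bulk density: ρ_b = (1−φ)ρ_g + φ·ρ_f = 0.9896×2.71 + 0.0104×1.09
       = 2.682 + 0.011 = 2.693 g/cm³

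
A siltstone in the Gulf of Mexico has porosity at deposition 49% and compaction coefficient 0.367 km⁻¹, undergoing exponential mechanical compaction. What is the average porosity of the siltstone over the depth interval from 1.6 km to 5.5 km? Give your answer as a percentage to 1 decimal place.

14.5%

⟨phi⟩ = (1/(d₂−d₁)) ∫ phi₀ e^(−cd) dd = phi₀·(e^(−c·d₁) − e^(−c·d₂)) / (c·(d₂−d₁))
e^(−0.367×1.6) = 0.5559; e^(−0.367×5.5) = 0.1329
⟨phi⟩ = 0.49 × (0.5559 − 0.1329) / (0.367 × 3.9) = 0.49 × 0.2956 = 0.1448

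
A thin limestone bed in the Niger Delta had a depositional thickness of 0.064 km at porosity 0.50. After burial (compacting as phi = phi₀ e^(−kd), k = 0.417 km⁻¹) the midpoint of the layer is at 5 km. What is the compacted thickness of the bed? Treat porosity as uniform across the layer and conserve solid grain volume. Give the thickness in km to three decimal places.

0.034 km

Porosity at 5 km: phi = 0.5·exp(−0.417×5) = 0.0622
Solid-volume conservation: h(1−phi) = h₀(1−phi₀) ⇒ h = h₀·(1−phi₀)/(1−phi)
h = 0.064 × (1 − 0.5)/(1 − 0.0622) = 0.064 × 0.5331 = 0.0341 km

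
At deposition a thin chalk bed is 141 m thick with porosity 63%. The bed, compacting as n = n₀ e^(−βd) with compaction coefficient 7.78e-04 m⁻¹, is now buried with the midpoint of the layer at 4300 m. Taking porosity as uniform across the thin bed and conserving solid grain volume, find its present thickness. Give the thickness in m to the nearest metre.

Working in km (1 km = 1000 m; β in km⁻¹ = β in m⁻¹ × 1000):
Porosity at 4.3 km: n = 0.63·exp(−0.778×4.3) = 0.0222
Solid-volume conservation: h(1−n) = h₀(1−n₀) ⇒ h = h₀·(1−n₀)/(1−n)
h = 0.141 × (1 − 0.63)/(1 − 0.0222) = 0.141 × 0.3784 = 0.0534 km

53 m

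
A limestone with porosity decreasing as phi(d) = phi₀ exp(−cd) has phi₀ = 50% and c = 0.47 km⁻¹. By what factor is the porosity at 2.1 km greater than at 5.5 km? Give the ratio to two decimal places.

phi(d₁)/phi(d₂) = e^(−c·d₁)/e^(−c·d₂) = e^{c(d₂−d₁)}
= exp(0.47 × 3.4) = exp(1.598) = 4.9431

4.94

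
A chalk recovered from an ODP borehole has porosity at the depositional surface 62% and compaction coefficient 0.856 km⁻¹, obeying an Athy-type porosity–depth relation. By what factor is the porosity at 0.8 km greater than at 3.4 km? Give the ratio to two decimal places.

phi(Z₁)/phi(Z₂) = e^(−β·Z₁)/e^(−β·Z₂) = e^{β(Z₂−Z₁)}
= exp(0.856 × 2.6) = exp(2.226) = 9.2590

9.26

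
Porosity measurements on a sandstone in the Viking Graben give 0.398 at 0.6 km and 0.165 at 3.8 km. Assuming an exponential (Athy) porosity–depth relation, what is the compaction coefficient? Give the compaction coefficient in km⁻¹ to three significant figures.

Athy: phi(z) = phi₀ e^(−kz) ⇒ phi₁/phi₂ = e^{k(z₂−z₁)} ⇒ k = ln(phi₁/phi₂)/(z₂−z₁)
k = ln(0.398/0.165) / (3.8 − 0.6) = ln(2.412) / 3.2 = 0.8805 / 3.2 = 0.2752 km⁻¹

0.275 km⁻¹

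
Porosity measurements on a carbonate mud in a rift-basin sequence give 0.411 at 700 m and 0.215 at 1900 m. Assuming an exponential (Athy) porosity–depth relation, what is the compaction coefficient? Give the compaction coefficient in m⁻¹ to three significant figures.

Working in km (1 km = 1000 m; β in km⁻¹ = β in m⁻¹ × 1000):
Athy: φ(d) = φ₀ e^(−βd) ⇒ φ₁/φ₂ = e^{β(d₂−d₁)} ⇒ β = ln(φ₁/φ₂)/(d₂−d₁)
β = ln(0.411/0.215) / (1.9 − 0.7) = ln(1.912) / 1.2 = 0.6480 / 1.2 = 0.54 km⁻¹

0.000540 m⁻¹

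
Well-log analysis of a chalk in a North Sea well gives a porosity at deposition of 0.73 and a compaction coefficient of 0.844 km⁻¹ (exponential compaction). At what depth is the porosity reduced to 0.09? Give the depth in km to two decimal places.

2.48 km

Invert Athy's law: d = ln(n₀/n) / c
d = ln(0.73/0.09) / 0.844 = ln(8.111) / 0.844 = 2.0932 / 0.844 = 2.480 km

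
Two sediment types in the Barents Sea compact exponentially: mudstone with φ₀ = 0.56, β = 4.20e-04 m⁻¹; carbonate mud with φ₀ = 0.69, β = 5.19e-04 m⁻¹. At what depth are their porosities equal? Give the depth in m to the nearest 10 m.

Working in km (1 km = 1000 m; β in km⁻¹ = β in m⁻¹ × 1000):
Set φ₀ₐ e^(−βₐd) = φ₀ᵦ e^(−βᵦd) ⇒ ln(φ₀ₐ/φ₀ᵦ) = (βₐ − βᵦ)·d
d = ln(0.56/0.69) / (0.42 − 0.519) = -0.2088 / -0.099 = 2.109 km

2110 m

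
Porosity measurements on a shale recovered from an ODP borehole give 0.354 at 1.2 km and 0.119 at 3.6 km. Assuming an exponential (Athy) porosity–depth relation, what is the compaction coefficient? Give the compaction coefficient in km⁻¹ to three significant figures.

Athy: n(Z) = n₀ e^(−kZ) ⇒ n₁/n₂ = e^{k(Z₂−Z₁)} ⇒ k = ln(n₁/n₂)/(Z₂−Z₁)
k = ln(0.354/0.119) / (3.6 − 1.2) = ln(2.975) / 2.4 = 1.0902 / 2.4 = 0.4542 km⁻¹

0.454 km⁻¹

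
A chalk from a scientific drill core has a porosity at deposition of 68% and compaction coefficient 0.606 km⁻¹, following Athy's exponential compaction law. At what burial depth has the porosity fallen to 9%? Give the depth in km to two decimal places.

Invert Athy's law: Z = ln(n₀/n) / k
Z = ln(0.68/0.09) / 0.606 = ln(7.556) / 0.606 = 2.0223 / 0.606 = 3.337 km

3.34 km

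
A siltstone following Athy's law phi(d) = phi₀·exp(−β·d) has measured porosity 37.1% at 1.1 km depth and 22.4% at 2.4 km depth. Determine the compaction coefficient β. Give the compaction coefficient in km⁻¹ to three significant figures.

0.388 km⁻¹

Athy: phi(d) = phi₀ e^(−βd) ⇒ phi₁/phi₂ = e^{β(d₂−d₁)} ⇒ β = ln(phi₁/phi₂)/(d₂−d₁)
β = ln(0.371/0.224) / (2.4 − 1.1) = ln(1.656) / 1.3 = 0.5046 / 1.3 = 0.3881 km⁻¹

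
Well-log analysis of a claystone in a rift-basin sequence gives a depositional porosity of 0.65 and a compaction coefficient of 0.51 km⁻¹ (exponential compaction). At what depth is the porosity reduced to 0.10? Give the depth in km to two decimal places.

Invert Athy's law: z = ln(φ₀/φ) / k
z = ln(0.65/0.1) / 0.51 = ln(6.5) / 0.51 = 1.8718 / 0.51 = 3.670 km

3.67 km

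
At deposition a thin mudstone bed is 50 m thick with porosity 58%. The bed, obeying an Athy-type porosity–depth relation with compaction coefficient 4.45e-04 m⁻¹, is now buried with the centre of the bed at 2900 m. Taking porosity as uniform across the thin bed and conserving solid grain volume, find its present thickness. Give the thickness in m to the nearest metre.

Working in km (1 km = 1000 m; β in km⁻¹ = β in m⁻¹ × 1000):
Porosity at 2.9 km: φ = 0.58·exp(−0.445×2.9) = 0.1596
Solid-volume conservation: h(1−φ) = h₀(1−φ₀) ⇒ h = h₀·(1−φ₀)/(1−φ)
h = 0.05 × (1 − 0.58)/(1 − 0.1596) = 0.05 × 0.4997 = 0.0250 km

25 m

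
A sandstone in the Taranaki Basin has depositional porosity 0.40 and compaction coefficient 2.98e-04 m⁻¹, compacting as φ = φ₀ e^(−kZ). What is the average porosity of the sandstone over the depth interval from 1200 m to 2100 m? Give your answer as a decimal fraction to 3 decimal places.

0.245

Working in km (1 km = 1000 m; k in km⁻¹ = k in m⁻¹ × 1000):
⟨φ⟩ = (1/(Z₂−Z₁)) ∫ φ₀ e^(−kZ) dZ = φ₀·(e^(−k·Z₁) − e^(−k·Z₂)) / (k·(Z₂−Z₁))
e^(−0.298×1.2) = 0.6994; e^(−0.298×2.1) = 0.5348
⟨φ⟩ = 0.4 × (0.6994 − 0.5348) / (0.298 × 0.9) = 0.4 × 0.6134 = 0.2454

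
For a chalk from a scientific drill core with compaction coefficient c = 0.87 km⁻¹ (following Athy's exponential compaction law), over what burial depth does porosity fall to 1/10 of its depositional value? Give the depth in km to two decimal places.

2.65 km

n/n₀ = 1/10 ⇒ exp(−c·d) = 1/10 ⇒ d = ln(10) / c
d = 2.3026 / 0.87 = 2.647 km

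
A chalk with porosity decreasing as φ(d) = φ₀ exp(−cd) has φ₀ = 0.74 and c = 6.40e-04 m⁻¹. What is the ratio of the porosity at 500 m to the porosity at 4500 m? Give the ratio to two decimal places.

12.94

Working in km (1 km = 1000 m; c in km⁻¹ = c in m⁻¹ × 1000):
φ(d₁)/φ(d₂) = e^(−c·d₁)/e^(−c·d₂) = e^{c(d₂−d₁)}
= exp(0.64 × 4) = exp(2.56) = 12.9358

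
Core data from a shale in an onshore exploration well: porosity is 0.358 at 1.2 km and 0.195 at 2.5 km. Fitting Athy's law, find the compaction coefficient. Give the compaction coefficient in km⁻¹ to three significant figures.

0.467 km⁻¹

Athy: phi(z) = phi₀ e^(−cz) ⇒ phi₁/phi₂ = e^{c(z₂−z₁)} ⇒ c = ln(phi₁/phi₂)/(z₂−z₁)
c = ln(0.358/0.195) / (2.5 − 1.2) = ln(1.836) / 1.3 = 0.6075 / 1.3 = 0.4673 km⁻¹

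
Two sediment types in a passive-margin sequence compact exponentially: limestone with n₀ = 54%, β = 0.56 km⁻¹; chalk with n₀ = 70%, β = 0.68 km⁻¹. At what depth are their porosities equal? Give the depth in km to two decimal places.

Set n₀ₐ e^(−βₐZ) = n₀ᵦ e^(−βᵦZ) ⇒ ln(n₀ₐ/n₀ᵦ) = (βₐ − βᵦ)·Z
Z = ln(0.54/0.7) / (0.56 − 0.68) = -0.2595 / -0.12 = 2.163 km

2.16 km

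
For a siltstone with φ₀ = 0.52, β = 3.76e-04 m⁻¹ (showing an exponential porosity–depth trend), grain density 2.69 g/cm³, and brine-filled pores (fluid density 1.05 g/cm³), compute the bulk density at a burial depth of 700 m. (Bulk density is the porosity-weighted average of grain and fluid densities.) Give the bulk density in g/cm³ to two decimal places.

2.03 g/cm³

Working in km (1 km = 1000 m; β in km⁻¹ = β in m⁻¹ × 1000):
Porosity at depth: φ = 0.52·exp(−0.376×0.7) = 0.52×0.7686 = 0.3997
Bulk density: ρ_b = (1−φ)ρ_g + φ·ρ_f = 0.6003×2.69 + 0.3997×1.05
       = 1.615 + 0.420 = 2.035 g/cm³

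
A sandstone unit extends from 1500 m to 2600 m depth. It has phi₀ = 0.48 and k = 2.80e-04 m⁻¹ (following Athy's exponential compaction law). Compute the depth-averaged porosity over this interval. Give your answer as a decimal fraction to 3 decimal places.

0.271

Working in km (1 km = 1000 m; k in km⁻¹ = k in m⁻¹ × 1000):
⟨phi⟩ = (1/(d₂−d₁)) ∫ phi₀ e^(−kd) dd = phi₀·(e^(−k·d₁) − e^(−k·d₂)) / (k·(d₂−d₁))
e^(−0.28×1.5) = 0.6570; e^(−0.28×2.6) = 0.4829
⟨phi⟩ = 0.48 × (0.6570 − 0.4829) / (0.28 × 1.1) = 0.48 × 0.5655 = 0.2714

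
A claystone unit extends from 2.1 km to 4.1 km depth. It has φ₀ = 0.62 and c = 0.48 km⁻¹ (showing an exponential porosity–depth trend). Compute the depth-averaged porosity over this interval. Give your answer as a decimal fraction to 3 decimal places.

⟨φ⟩ = (1/(d₂−d₁)) ∫ φ₀ e^(−cd) dd = φ₀·(e^(−c·d₁) − e^(−c·d₂)) / (c·(d₂−d₁))
e^(−0.48×2.1) = 0.3649; e^(−0.48×4.1) = 0.1397
⟨φ⟩ = 0.62 × (0.3649 − 0.1397) / (0.48 × 2) = 0.62 × 0.2346 = 0.1454

0.145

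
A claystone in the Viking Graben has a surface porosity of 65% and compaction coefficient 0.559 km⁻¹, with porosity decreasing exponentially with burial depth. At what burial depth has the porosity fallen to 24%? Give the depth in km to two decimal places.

Invert Athy's law: Z = ln(n₀/n) / k
Z = ln(0.65/0.24) / 0.559 = ln(2.708) / 0.559 = 0.9963 / 0.559 = 1.782 km

1.78 km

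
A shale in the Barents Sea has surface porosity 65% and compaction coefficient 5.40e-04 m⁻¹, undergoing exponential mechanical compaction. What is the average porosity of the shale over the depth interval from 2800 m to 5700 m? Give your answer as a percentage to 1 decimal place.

7.2%

Working in km (1 km = 1000 m; k in km⁻¹ = k in m⁻¹ × 1000):
⟨φ⟩ = (1/(z₂−z₁)) ∫ φ₀ e^(−kz) dz = φ₀·(e^(−k·z₁) − e^(−k·z₂)) / (k·(z₂−z₁))
e^(−0.54×2.8) = 0.2205; e^(−0.54×5.7) = 0.0461
⟨φ⟩ = 0.65 × (0.2205 − 0.0461) / (0.54 × 2.9) = 0.65 × 0.1114 = 0.0724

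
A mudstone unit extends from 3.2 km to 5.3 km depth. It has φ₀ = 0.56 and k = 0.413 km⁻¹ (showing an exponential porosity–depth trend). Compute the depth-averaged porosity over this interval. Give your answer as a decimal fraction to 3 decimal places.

0.100

⟨φ⟩ = (1/(d₂−d₁)) ∫ φ₀ e^(−kd) dd = φ₀·(e^(−k·d₁) − e^(−k·d₂)) / (k·(d₂−d₁))
e^(−0.413×3.2) = 0.2667; e^(−0.413×5.3) = 0.1120
⟨φ⟩ = 0.56 × (0.2667 − 0.1120) / (0.413 × 2.1) = 0.56 × 0.1783 = 0.0999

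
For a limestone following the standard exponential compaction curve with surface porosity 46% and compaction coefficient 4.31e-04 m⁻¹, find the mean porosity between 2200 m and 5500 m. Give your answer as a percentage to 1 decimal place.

9.5%

Working in km (1 km = 1000 m; β in km⁻¹ = β in m⁻¹ × 1000):
⟨φ⟩ = (1/(d₂−d₁)) ∫ φ₀ e^(−βd) dd = φ₀·(e^(−β·d₁) − e^(−β·d₂)) / (β·(d₂−d₁))
e^(−0.431×2.2) = 0.3874; e^(−0.431×5.5) = 0.0934
⟨φ⟩ = 0.46 × (0.3874 − 0.0934) / (0.431 × 3.3) = 0.46 × 0.2067 = 0.0951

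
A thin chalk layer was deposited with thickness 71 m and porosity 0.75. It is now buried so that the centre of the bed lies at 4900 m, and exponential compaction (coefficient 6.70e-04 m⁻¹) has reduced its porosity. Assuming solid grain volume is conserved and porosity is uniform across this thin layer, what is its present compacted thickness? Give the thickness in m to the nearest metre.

18 m

Working in km (1 km = 1000 m; c in km⁻¹ = c in m⁻¹ × 1000):
Porosity at 4.9 km: n = 0.75·exp(−0.67×4.9) = 0.0281
Solid-volume conservation: h(1−n) = h₀(1−n₀) ⇒ h = h₀·(1−n₀)/(1−n)
h = 0.071 × (1 − 0.75)/(1 − 0.0281) = 0.071 × 0.2572 = 0.0183 km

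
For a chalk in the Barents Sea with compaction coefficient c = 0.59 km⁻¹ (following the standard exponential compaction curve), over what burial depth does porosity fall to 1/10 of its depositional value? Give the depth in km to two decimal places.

phi/phi₀ = 1/10 ⇒ exp(−c·z) = 1/10 ⇒ z = ln(10) / c
z = 2.3026 / 0.59 = 3.903 km

3.90 km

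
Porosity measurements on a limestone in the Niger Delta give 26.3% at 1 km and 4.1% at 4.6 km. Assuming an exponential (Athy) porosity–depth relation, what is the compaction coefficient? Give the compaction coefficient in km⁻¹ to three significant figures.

Athy: φ(d) = φ₀ e^(−kd) ⇒ φ₁/φ₂ = e^{k(d₂−d₁)} ⇒ k = ln(φ₁/φ₂)/(d₂−d₁)
k = ln(0.263/0.041) / (4.6 − 1) = ln(6.415) / 3.6 = 1.8586 / 3.6 = 0.5163 km⁻¹

0.516 km⁻¹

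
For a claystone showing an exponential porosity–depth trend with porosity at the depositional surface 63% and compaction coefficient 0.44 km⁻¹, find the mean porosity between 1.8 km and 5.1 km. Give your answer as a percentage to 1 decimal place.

15.1%

⟨n⟩ = (1/(z₂−z₁)) ∫ n₀ e^(−βz) dz = n₀·(e^(−β·z₁) − e^(−β·z₂)) / (β·(z₂−z₁))
e^(−0.44×1.8) = 0.4529; e^(−0.44×5.1) = 0.1060
⟨n⟩ = 0.63 × (0.4529 − 0.1060) / (0.44 × 3.3) = 0.63 × 0.2389 = 0.1505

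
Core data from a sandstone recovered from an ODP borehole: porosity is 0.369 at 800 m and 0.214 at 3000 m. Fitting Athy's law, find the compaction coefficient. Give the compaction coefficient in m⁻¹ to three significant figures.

0.000248 m⁻¹

Working in km (1 km = 1000 m; β in km⁻¹ = β in m⁻¹ × 1000):
Athy: n(z) = n₀ e^(−βz) ⇒ n₁/n₂ = e^{β(z₂−z₁)} ⇒ β = ln(n₁/n₂)/(z₂−z₁)
β = ln(0.369/0.214) / (3 − 0.8) = ln(1.724) / 2.2 = 0.5448 / 2.2 = 0.2476 km⁻¹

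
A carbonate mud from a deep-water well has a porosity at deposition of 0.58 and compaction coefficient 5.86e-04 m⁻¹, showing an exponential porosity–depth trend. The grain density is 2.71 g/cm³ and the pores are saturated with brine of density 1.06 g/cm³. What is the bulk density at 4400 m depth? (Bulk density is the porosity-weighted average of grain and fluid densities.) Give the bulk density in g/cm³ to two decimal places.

Working in km (1 km = 1000 m; k in km⁻¹ = k in m⁻¹ × 1000):
Porosity at depth: n = 0.58·exp(−0.586×4.4) = 0.58×0.0759 = 0.0440
Bulk density: ρ_b = (1−n)ρ_g + n·ρ_f = 0.9560×2.71 + 0.0440×1.06
       = 2.591 + 0.047 = 2.637 g/cm³

2.64 g/cm³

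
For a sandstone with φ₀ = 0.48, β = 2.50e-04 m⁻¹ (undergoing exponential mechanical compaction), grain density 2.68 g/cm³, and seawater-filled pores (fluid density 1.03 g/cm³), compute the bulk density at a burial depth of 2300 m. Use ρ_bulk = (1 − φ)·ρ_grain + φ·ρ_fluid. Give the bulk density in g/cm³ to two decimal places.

2.23 g/cm³

Working in km (1 km = 1000 m; β in km⁻¹ = β in m⁻¹ × 1000):
Porosity at depth: φ = 0.48·exp(−0.25×2.3) = 0.48×0.5627 = 0.2701
Bulk density: ρ_b = (1−φ)ρ_g + φ·ρ_f = 0.7299×2.68 + 0.2701×1.03
       = 1.956 + 0.278 = 2.234 g/cm³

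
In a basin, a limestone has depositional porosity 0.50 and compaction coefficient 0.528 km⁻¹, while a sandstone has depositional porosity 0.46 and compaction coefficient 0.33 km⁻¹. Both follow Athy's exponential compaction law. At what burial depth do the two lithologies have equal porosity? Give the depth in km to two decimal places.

Set phi₀ₐ e^(−βₐd) = phi₀ᵦ e^(−βᵦd) ⇒ ln(phi₀ₐ/phi₀ᵦ) = (βₐ − βᵦ)·d
d = ln(0.5/0.46) / (0.528 − 0.33) = 0.0834 / 0.198 = 0.421 km

0.42 km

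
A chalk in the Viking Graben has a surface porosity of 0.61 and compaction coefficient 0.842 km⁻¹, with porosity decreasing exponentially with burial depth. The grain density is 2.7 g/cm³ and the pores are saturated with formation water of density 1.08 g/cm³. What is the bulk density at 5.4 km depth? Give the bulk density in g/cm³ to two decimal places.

2.69 g/cm³

Porosity at depth: φ = 0.61·exp(−0.842×5.4) = 0.61×0.0106 = 0.0065
Bulk density: ρ_b = (1−φ)ρ_g + φ·ρ_f = 0.9935×2.7 + 0.0065×1.08
       = 2.683 + 0.007 = 2.690 g/cm³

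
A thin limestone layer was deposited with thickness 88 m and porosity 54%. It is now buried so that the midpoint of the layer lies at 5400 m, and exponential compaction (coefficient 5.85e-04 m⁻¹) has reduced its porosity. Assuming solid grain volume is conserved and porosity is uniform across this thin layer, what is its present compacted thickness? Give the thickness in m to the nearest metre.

41 m

Working in km (1 km = 1000 m; c in km⁻¹ = c in m⁻¹ × 1000):
Porosity at 5.4 km: phi = 0.54·exp(−0.585×5.4) = 0.0229
Solid-volume conservation: h(1−phi) = h₀(1−phi₀) ⇒ h = h₀·(1−phi₀)/(1−phi)
h = 0.088 × (1 − 0.54)/(1 − 0.0229) = 0.088 × 0.4708 = 0.0414 km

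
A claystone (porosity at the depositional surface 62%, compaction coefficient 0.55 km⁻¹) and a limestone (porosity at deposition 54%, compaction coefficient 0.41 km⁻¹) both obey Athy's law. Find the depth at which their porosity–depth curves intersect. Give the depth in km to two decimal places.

Set φ₀ₐ e^(−cₐd) = φ₀ᵦ e^(−cᵦd) ⇒ ln(φ₀ₐ/φ₀ᵦ) = (cₐ − cᵦ)·d
d = ln(0.62/0.54) / (0.55 − 0.41) = 0.1382 / 0.14 = 0.987 km

0.99 km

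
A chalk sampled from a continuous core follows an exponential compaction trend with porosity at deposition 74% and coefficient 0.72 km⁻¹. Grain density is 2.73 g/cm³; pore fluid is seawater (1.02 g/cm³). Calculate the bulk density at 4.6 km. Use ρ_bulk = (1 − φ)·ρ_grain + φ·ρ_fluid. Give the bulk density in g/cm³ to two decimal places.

2.68 g/cm³

Porosity at depth: φ = 0.74·exp(−0.72×4.6) = 0.74×0.0364 = 0.0270
Bulk density: ρ_b = (1−φ)ρ_g + φ·ρ_f = 0.9730×2.73 + 0.0270×1.02
       = 2.656 + 0.028 = 2.684 g/cm³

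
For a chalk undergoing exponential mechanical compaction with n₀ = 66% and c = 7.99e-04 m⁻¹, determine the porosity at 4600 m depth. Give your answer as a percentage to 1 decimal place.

1.7%

Working in km (1 km = 1000 m; c in km⁻¹ = c in m⁻¹ × 1000):
n = n₀·exp(−c·z) = 0.66 × exp(−0.799 × 4.6) = 0.66 × exp(−3.675)
  = 0.66 × 0.0253 = 0.0167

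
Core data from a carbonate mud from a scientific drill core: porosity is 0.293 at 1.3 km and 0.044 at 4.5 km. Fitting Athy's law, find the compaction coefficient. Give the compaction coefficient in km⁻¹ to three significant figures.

0.592 km⁻¹

Athy: n(z) = n₀ e^(−cz) ⇒ n₁/n₂ = e^{c(z₂−z₁)} ⇒ c = ln(n₁/n₂)/(z₂−z₁)
c = ln(0.293/0.044) / (4.5 − 1.3) = ln(6.659) / 3.2 = 1.8960 / 3.2 = 0.5925 km⁻¹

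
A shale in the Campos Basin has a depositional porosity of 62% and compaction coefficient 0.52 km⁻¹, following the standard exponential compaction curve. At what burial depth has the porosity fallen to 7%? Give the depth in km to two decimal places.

Invert Athy's law: d = ln(n₀/n) / c
d = ln(0.62/0.07) / 0.52 = ln(8.857) / 0.52 = 2.1812 / 0.52 = 4.195 km

4.19 km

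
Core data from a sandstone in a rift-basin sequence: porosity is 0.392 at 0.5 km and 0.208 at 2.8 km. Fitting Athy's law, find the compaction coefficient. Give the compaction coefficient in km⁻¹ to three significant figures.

0.276 km⁻¹

Athy: φ(Z) = φ₀ e^(−βZ) ⇒ φ₁/φ₂ = e^{β(Z₂−Z₁)} ⇒ β = ln(φ₁/φ₂)/(Z₂−Z₁)
β = ln(0.392/0.208) / (2.8 − 0.5) = ln(1.885) / 2.3 = 0.6337 / 2.3 = 0.2755 km⁻¹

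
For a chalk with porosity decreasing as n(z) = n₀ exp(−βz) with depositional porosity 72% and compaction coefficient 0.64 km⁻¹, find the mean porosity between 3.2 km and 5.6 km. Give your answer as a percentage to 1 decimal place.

⟨n⟩ = (1/(z₂−z₁)) ∫ n₀ e^(−βz) dz = n₀·(e^(−β·z₁) − e^(−β·z₂)) / (β·(z₂−z₁))
e^(−0.64×3.2) = 0.1290; e^(−0.64×5.6) = 0.0278
⟨n⟩ = 0.72 × (0.1290 − 0.0278) / (0.64 × 2.4) = 0.72 × 0.0659 = 0.0475

4.7%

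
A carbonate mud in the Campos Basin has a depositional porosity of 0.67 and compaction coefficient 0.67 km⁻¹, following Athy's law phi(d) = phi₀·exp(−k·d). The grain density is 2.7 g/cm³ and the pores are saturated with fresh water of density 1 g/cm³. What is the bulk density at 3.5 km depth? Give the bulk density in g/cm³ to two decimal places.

Porosity at depth: phi = 0.67·exp(−0.67×3.5) = 0.67×0.0958 = 0.0642
Bulk density: ρ_b = (1−phi)ρ_g + phi·ρ_f = 0.9358×2.7 + 0.0642×1
       = 2.527 + 0.064 = 2.591 g/cm³

2.59 g/cm³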